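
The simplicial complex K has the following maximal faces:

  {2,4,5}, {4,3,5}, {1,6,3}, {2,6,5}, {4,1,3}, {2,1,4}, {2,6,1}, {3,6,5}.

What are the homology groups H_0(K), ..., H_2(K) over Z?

H_0 ≅ Z,  H_1 = 0,  H_2 ≅ Z.

Fix the vertex order 1 < 2 < 3 < 4 < 5 < 6 and write every simplex with vertices in increasing order. Then dim K = 2 and the simplices of K are:

  0-simplices (6): [1], [2], [3], [4], [5], [6]
  1-simplices (12): [1,2], [1,3], [1,4], [1,6], [2,4], [2,5], [2,6], [3,4], [3,5], [3,6], [4,5], [5,6]
  2-simplices (8): [1,2,4], [1,2,6], [1,3,4], [1,3,6], [2,4,5], [2,5,6], [3,4,5], [3,5,6]

Hence C_0 ≅ Z^6, C_1 ≅ Z^12, C_2 ≅ Z^8.

∂_1: C_1 → C_0 sends each edge [p,q] (with p < q) to q − p. For instance
  ∂[3,6] = [6] − [3].
The 6×12 boundary matrix has rank 5 and Smith normal form diag(1,1,1,1,1).

Boundary ∂_2: C_2 → C_1 sends each 2-simplex [p,q,r] to [q,r] − [p,r] + [p,q]. For instance
  ∂[2,4,5] = [4,5] − [2,5] + [2,4],
  ∂[1,2,6] = [2,6] − [1,6] + [1,2].
As a 12×8 matrix over Z this has rank 7, with invariant factors (1,1,1,1,1,1,1).

Reading off H_k = ker ∂_k / im ∂_{k+1}:

  H_0: rank C_0 − rank ∂_1 = 6 − 5 = 1, and the invariant factors of ∂_1 are all 1, so H_0 = Z.
  H_1: rank ker ∂_1 − rank ∂_2 = (12 − 5) − 7 = 0, and the invariant factors of ∂_2 are all 1, so H_1 = 0.
  H_2: rank ker ∂_2 − rank ∂_3 = (8 − 7) − 0 = 1, and there is no ∂_3, so H_2 = Z.

As a check, the Euler characteristic is 6 − 12 + 8 = 2, which agrees with 1 − 0 + 1 = 2.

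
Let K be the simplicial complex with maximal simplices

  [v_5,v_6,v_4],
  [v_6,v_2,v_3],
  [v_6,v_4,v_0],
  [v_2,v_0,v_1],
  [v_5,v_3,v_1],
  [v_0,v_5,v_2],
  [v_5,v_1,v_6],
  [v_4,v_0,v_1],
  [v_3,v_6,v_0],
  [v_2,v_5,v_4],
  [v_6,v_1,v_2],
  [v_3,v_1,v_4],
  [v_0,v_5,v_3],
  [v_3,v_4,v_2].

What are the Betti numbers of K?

b_0 = 1, b_1 = 2, b_2 = 1.

Fix the vertex order v_0 < v_1 < v_2 < v_3 < v_4 < v_5 < v_6 and write every simplex with vertices in increasing order. Then dim K = 2 and the simplices of K are:

  0-simplices (7): [v_0], [v_1], [v_2], [v_3], [v_4], [v_5], [v_6]
  1-simplices (21): (21 of them)
  2-simplices (14): (14 of them)

so the chain groups are C_0 ≅ Z^7, C_1 ≅ Z^21, C_2 ≅ Z^14.

Boundary ∂_1: C_1 → C_0 maps an edge to its endpoints' difference, ∂[p,q] = q − p. For instance
  ∂[v_3,v_4] = [v_4] − [v_3].
As a 7×21 matrix over Z this has rank 6, with invariant factors (1,1,1,1,1,1).

∂_2: C_2 → C_1 maps a triangle to the signed sum of its edges. For instance
  ∂[v_0,v_1,v_4] = [v_1,v_4] − [v_0,v_4] + [v_0,v_1],
  ∂[v_2,v_3,v_6] = [v_3,v_6] − [v_2,v_6] + [v_2,v_3].
This gives a 21×14 integer matrix of rank 13; reducing to Smith normal form yields diagonal entries (1,1,1,1,1,1,1,1,1,1,1,1,1).

Now H_k = ker ∂_k / im ∂_{k+1}, so:

  H_0: rank C_0 − rank ∂_1 = 7 − 6 = 1, and the invariant factors of ∂_1 are all 1, so H_0 ≅ Z.
  H_1: rank ker ∂_1 − rank ∂_2 = (21 − 6) − 13 = 2, and the invariant factors of ∂_2 are all 1, so H_1 ≅ Z^2.
  H_2: rank ker ∂_2 − rank ∂_3 = (14 − 13) − 0 = 1, and there is no ∂_3, so H_2 ≅ Z.

As a check, the Euler characteristic is 7 − 21 + 14 = 0, which agrees with 1 − 2 + 1 = 0.
(K is a triangulation of the torus T^2.)

Hence the Betti numbers are b_0 = 1, b_1 = 2, b_2 = 1.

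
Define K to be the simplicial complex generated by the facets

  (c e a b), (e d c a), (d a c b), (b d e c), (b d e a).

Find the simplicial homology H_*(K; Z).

Take the total order a < b < c < d < e on the vertex set. Then K (dimension 3) consists of the simplices:

  0-simplices (5): a, b, c, d, e
  1-simplices (10): ab, ac, ad, ae, bc, bd, be, cd, ce, de
  2-simplices (10): abc, abd, abe, acd, ace, ade, bcd, bce, bde, cde
  3-simplices (5): abcd, abce, abde, acde, bcde

Hence C_0 ≅ Z^5, C_1 ≅ Z^10, C_2 ≅ Z^10, C_3 ≅ Z^5.

The boundary map ∂_1: C_1 → C_0 maps an edge to its endpoints' difference, ∂[p,q] = q − p. For instance
  ∂ac = c − a.
This gives a 5×10 integer matrix of rank 4; reducing to Smith normal form yields diagonal entries (1,1,1,1).

Boundary ∂_2: C_2 → C_1 maps a triangle to the signed sum of its edges. For instance
  ∂ade = de − ae + ad,
  ∂bce = ce − be + bc.
The 10×10 boundary matrix has rank 6 and Smith normal form diag(1,1,1,1,1,1).

Boundary ∂_3: C_3 → C_2 sends each 3-simplex σ to the alternating sum Σ_i (−1)^i (σ with its i-th vertex removed). For instance
  ∂bcde = cde − bde + bce − bcd,
  ∂abde = bde − ade + abe − abd.
This gives a 10×5 integer matrix of rank 4; reducing to Smith normal form yields diagonal entries (1,1,1,1).

Computing H_k = (kernel of ∂_k) / (image of ∂_{k+1}):

  H_0: rank C_0 − rank ∂_1 = 5 − 4 = 1, and the invariant factors of ∂_1 are all 1, so H_0 ≅ Z.
  H_1: rank ker ∂_1 − rank ∂_2 = (10 − 4) − 6 = 0, and the invariant factors of ∂_2 are all 1, so H_1 ≅ 0.
  H_2: rank ker ∂_2 − rank ∂_3 = (10 − 6) − 4 = 0, and the invariant factors of ∂_3 are all 1, so H_2 ≅ 0.
  H_3: rank ker ∂_3 − rank ∂_4 = (5 − 4) − 0 = 1, and there is no ∂_4, so H_3 ≅ Z.

(K is a triangulation of the 3-sphere S^3.)

H_0 = Z,  H_1 = 0,  H_2 = 0,  H_3 = Z.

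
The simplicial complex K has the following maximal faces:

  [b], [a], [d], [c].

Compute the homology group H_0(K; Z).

H_0 ≅ Z^4.

Order the vertices as a < b < c < d. Listing each simplex with vertices in this order, K has dimension 0 with simplices:

  0-simplices (4): a, b, c, d

Hence C_0 ≅ Z^4.

Reading off H_k = ker ∂_k / im ∂_{k+1}:

  H_0: rank C_0 − rank ∂_1 = 4 − 0 = 4, and there is no ∂_1, so H_0 = Z^4.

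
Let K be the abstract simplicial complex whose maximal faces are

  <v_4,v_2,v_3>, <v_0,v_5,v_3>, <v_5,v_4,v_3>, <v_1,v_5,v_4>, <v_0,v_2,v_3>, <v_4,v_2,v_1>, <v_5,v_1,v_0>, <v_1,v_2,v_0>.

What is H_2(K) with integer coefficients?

H_2 = Z.

K has 6 vertices, 12 edges, 8 triangles.
rank ∂_2 = 7, rank ∂_3 = 0 ⇒ b_2 = 8 − 7 − 0 = 1. So H_2 = Z.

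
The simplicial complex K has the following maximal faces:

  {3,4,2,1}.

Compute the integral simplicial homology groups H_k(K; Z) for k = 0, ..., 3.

We work with the vertex ordering 1 < 2 < 3 < 4. The simplices of K, each written with vertices in increasing order, are:

  0-simplices (4): [1], [2], [3], [4]
  1-simplices (6): [1,2], [1,3], [1,4], [2,3], [2,4], [3,4]
  2-simplices (4): [1,2,3], [1,2,4], [1,3,4], [2,3,4]
  3-simplices (1): [1,2,3,4]

giving chain groups C_0 ≅ Z^4, C_1 ≅ Z^6, C_2 ≅ Z^4, C_3 ≅ Z^1.

The boundary map ∂_1: C_1 → C_0 is given by ∂[p,q] = [q] − [p]. For instance
  ∂[1,4] = [4] − [1].
As a 4×6 matrix over Z this has rank 3, with invariant factors (1,1,1).

∂_2: C_2 → C_1 acts by ∂[p,q,r] = [q,r] − [p,r] + [p,q]. For instance
  ∂[2,3,4] = [3,4] − [2,4] + [2,3],
  ∂[1,2,4] = [2,4] − [1,4] + [1,2].
The 6×4 boundary matrix has rank 3 and Smith normal form diag(1,1,1).

∂_3: C_3 → C_2 sends each 3-simplex σ to the alternating sum Σ_i (−1)^i (σ with its i-th vertex removed). For instance
  ∂[1,2,3,4] = [2,3,4] − [1,3,4] + [1,2,4] − [1,2,3].
As a 4×1 matrix over Z this has rank 1, with invariant factors (1).

Computing H_k = (kernel of ∂_k) / (image of ∂_{k+1}):

  H_0: rank C_0 − rank ∂_1 = 4 − 3 = 1, and the invariant factors of ∂_1 are all 1, so H_0 = Z.
  H_1: rank ker ∂_1 − rank ∂_2 = (6 − 3) − 3 = 0, and the invariant factors of ∂_2 are all 1, so H_1 = 0.
  H_2: rank ker ∂_2 − rank ∂_3 = (4 − 3) − 1 = 0, and the invariant factors of ∂_3 are all 1, so H_2 = 0.
  H_3: rank ker ∂_3 − rank ∂_4 = (1 − 1) − 0 = 0, and there is no ∂_4, so H_3 = 0.

H_0 = Z,  H_1 = 0,  H_2 = 0,  H_3 = 0.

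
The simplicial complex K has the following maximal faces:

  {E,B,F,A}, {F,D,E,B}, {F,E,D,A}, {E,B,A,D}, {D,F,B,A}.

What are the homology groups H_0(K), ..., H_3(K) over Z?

H_0 = Z,  H_1 = 0,  H_2 = 0,  H_3 = Z.

Take the total order A < B < D < E < F on the vertex set. Then K (dimension 3) consists of the simplices:

  0-simplices (5): A, B, D, E, F
  1-simplices (10): AB, AD, AE, AF, BD, BE, BF, DE, DF, EF
  2-simplices (10): ABD, ABE, ABF, ADE, ADF, AEF, BDE, BDF, BEF, DEF
  3-simplices (5): ABDE, ABDF, ABEF, ADEF, BDEF

Hence C_0 ≅ Z^5, C_1 ≅ Z^10, C_2 ≅ Z^10, C_3 ≅ Z^5.

Boundary ∂_1: C_1 → C_0 sends each edge [p,q] (with p < q) to q − p.
The resulting 5×10 matrix has rank 4, and its Smith normal form has invariant factors (1,1,1,1).

The boundary map ∂_2: C_2 → C_1 maps a triangle to the signed sum of its edges. For instance
  ∂BEF = EF − BF + BE,
  ∂AEF = EF − AF + AE.
The resulting 10×10 matrix has rank 6, and its Smith normal form has invariant factors (1,1,1,1,1,1).

Boundary ∂_3: C_3 → C_2 sends each 3-simplex σ to the alternating sum Σ_i (−1)^i (σ with its i-th vertex removed). For instance
  ∂ADEF = DEF − AEF + ADF − ADE,
  ∂ABDE = BDE − ADE + ABE − ABD.
This gives a 10×5 integer matrix of rank 4; reducing to Smith normal form yields diagonal entries (1,1,1,1).

From H_k ≅ ker(∂_k) / im(∂_{k+1}) we obtain:

  H_0: rank C_0 − rank ∂_1 = 5 − 4 = 1, and the invariant factors of ∂_1 are all 1, so H_0 = Z.
  H_1: rank ker ∂_1 − rank ∂_2 = (10 − 4) − 6 = 0, and the invariant factors of ∂_2 are all 1, so H_1 = 0.
  H_2: rank ker ∂_2 − rank ∂_3 = (10 − 6) − 4 = 0, and the invariant factors of ∂_3 are all 1, so H_2 = 0.
  H_3: rank ker ∂_3 − rank ∂_4 = (5 − 4) − 0 = 1, and there is no ∂_4, so H_3 = Z.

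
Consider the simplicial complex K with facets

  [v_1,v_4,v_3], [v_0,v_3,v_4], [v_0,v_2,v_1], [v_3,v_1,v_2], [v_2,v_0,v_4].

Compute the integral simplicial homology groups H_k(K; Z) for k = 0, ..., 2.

Order the vertices as v_0 < v_1 < v_2 < v_3 < v_4. Listing each simplex with vertices in this order, K has dimension 2 with simplices:

  0-simplices (5): [v_0], [v_1], [v_2], [v_3], [v_4]
  1-simplices (10): [v_0,v_1], [v_0,v_2], [v_0,v_3], [v_0,v_4], [v_1,v_2], [v_1,v_3], [v_1,v_4], [v_2,v_3], [v_2,v_4], [v_3,v_4]
  2-simplices (5): [v_0,v_1,v_2], [v_0,v_2,v_4], [v_0,v_3,v_4], [v_1,v_2,v_3], [v_1,v_3,v_4]

so the chain groups are C_0 ≅ Z^5, C_1 ≅ Z^10, C_2 ≅ Z^5.

The boundary map ∂_1: C_1 → C_0 sends each edge [p,q] (with p < q) to q − p. For instance
  ∂[v_1,v_2] = [v_2] − [v_1].
The 5×10 boundary matrix has rank 4 and Smith normal form diag(1,1,1,1).

The boundary map ∂_2: C_2 → C_1 sends each 2-simplex [p,q,r] to [q,r] − [p,r] + [p,q]. For instance
  ∂[v_0,v_1,v_2] = [v_1,v_2] − [v_0,v_2] + [v_0,v_1],
  ∂[v_1,v_3,v_4] = [v_3,v_4] − [v_1,v_4] + [v_1,v_3].
This gives a 10×5 integer matrix of rank 5; reducing to Smith normal form yields diagonal entries (1,1,1,1,1).

Now H_k = ker ∂_k / im ∂_{k+1}, so:

  H_0: rank C_0 − rank ∂_1 = 5 − 4 = 1, and the invariant factors of ∂_1 are all 1, so H_0 ≅ Z.
  H_1: rank ker ∂_1 − rank ∂_2 = (10 − 4) − 5 = 1, and the invariant factors of ∂_2 are all 1, so H_1 ≅ Z.
  H_2: rank ker ∂_2 − rank ∂_3 = (5 − 5) − 0 = 0, and there is no ∂_3, so H_2 ≅ 0.

As a check, the Euler characteristic is 5 − 10 + 5 = 0, which agrees with 1 − 1 + 0 = 0.

H_0 = Z,  H_1 = Z,  H_2 = 0.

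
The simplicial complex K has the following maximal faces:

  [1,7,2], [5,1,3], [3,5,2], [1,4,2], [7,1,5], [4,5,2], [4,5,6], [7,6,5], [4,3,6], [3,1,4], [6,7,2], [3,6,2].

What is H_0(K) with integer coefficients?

Order the vertices as 1 < 2 < 3 < 4 < 5 < 6 < 7. Listing each simplex with vertices in this order, K has dimension 2 with simplices:

  0-simplices (7): [1], [2], [3], [4], [5], [6], [7]
  1-simplices (18): [1,2], [1,3], [1,4], [1,5], [1,7], [2,3], [2,4], [2,5], [2,6], [2,7], [3,4], [3,5], [3,6], [4,5], [4,6], [5,6], [5,7], [6,7]
  2-simplices (12): [1,2,4], [1,2,7], [1,3,4], [1,3,5], [1,5,7], [2,3,5], [2,3,6], [2,4,5], [2,6,7], [3,4,6], [4,5,6], [5,6,7]

giving chain groups C_0 ≅ Z^7, C_1 ≅ Z^18, C_2 ≅ Z^12.

∂_1: C_1 → C_0 sends each edge [p,q] (with p < q) to q − p. For instance
  ∂[2,3] = [3] − [2].
As a 7×18 matrix over Z this has rank 6, with invariant factors (1,1,1,1,1,1).

Boundary ∂_2: C_2 → C_1 acts by ∂[p,q,r] = [q,r] − [p,r] + [p,q]. For instance
  ∂[1,3,5] = [3,5] − [1,5] + [1,3],
  ∂[2,4,5] = [4,5] − [2,5] + [2,4].
This gives a 18×12 integer matrix of rank 12; reducing to Smith normal form yields diagonal entries (1,1,1,1,1,1,1,1,1,1,1,2).

Computing H_k = (kernel of ∂_k) / (image of ∂_{k+1}):

  H_0: rank C_0 − rank ∂_1 = 7 − 6 = 1, and the invariant factors of ∂_1 are all 1, so H_0 = Z.

H_0 ≅ Z.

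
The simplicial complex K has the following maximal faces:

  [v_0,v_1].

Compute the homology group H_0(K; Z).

Order the vertices as v_0 < v_1. Listing each simplex with vertices in this order, K has dimension 1 with simplices:

  0-simplices (2): [v_0], [v_1]
  1-simplices (1): [v_0,v_1]

so the chain groups are C_0 ≅ Z^2, C_1 ≅ Z^1.

The boundary map ∂_1: C_1 → C_0 sends each edge [p,q] (with p < q) to q − p.
The resulting 2×1 matrix has rank 1, and its Smith normal form has invariant factors (1).

From H_k ≅ ker(∂_k) / im(∂_{k+1}) we obtain:

  H_0: rank C_0 − rank ∂_1 = 2 − 1 = 1, and the invariant factors of ∂_1 are all 1, so H_0 ≅ Z.

H_0 = Z.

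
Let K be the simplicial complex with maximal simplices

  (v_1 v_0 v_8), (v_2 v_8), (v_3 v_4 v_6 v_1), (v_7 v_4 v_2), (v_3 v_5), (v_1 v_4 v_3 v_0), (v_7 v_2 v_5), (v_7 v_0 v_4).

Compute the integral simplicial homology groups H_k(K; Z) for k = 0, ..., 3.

H_0 = Z,  H_1 = Z^2,  H_2 = 0,  H_3 = 0.

K has 9 vertices, 19 edges, 11 triangles, 2 3-simplices.
rank ∂_0 = 0, rank ∂_1 = 8 ⇒ b_0 = 9 − 0 − 8 = 1; all invariant factors of ∂_1 are 1 so no torsion. So H_0 = Z.
rank ∂_1 = 8, rank ∂_2 = 9 ⇒ b_1 = 19 − 8 − 9 = 2; all invariant factors of ∂_2 are 1 so no torsion. So H_1 = Z^2.
rank ∂_2 = 9, rank ∂_3 = 2 ⇒ b_2 = 11 − 9 − 2 = 0; all invariant factors of ∂_3 are 1 so no torsion. So H_2 = 0.
rank ∂_3 = 2, rank ∂_4 = 0 ⇒ b_3 = 2 − 2 − 0 = 0. So H_3 = 0.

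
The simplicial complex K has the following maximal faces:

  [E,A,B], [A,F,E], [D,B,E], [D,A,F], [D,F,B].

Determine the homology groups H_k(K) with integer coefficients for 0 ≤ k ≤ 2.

H_0 ≅ Z,  H_1 ≅ Z,  H_2 = 0.

Take the total order A < B < D < E < F on the vertex set. Then K (dimension 2) consists of the simplices:

  0-simplices (5): A, B, D, E, F
  1-simplices (10): AB, AD, AE, AF, BD, BE, BF, DE, DF, EF
  2-simplices (5): ABE, ADF, AEF, BDE, BDF

so the chain groups are C_0 ≅ Z^5, C_1 ≅ Z^10, C_2 ≅ Z^5.

∂_1: C_1 → C_0 maps an edge to its endpoints' difference, ∂[p,q] = q − p. For instance
  ∂AB = B − A.
This gives a 5×10 integer matrix of rank 4; reducing to Smith normal form yields diagonal entries (1,1,1,1).

Boundary ∂_2: C_2 → C_1 sends each 2-simplex [p,q,r] to [q,r] − [p,r] + [p,q]. For instance
  ∂BDF = DF − BF + BD,
  ∂ABE = BE − AE + AB.
As a 10×5 matrix over Z this has rank 5, with invariant factors (1,1,1,1,1).

Reading off H_k = ker ∂_k / im ∂_{k+1}:

  H_0: rank C_0 − rank ∂_1 = 5 − 4 = 1, and the invariant factors of ∂_1 are all 1, so H_0 ≅ Z.
  H_1: rank ker ∂_1 − rank ∂_2 = (10 − 4) − 5 = 1, and the invariant factors of ∂_2 are all 1, so H_1 ≅ Z.
  H_2: rank ker ∂_2 − rank ∂_3 = (5 − 5) − 0 = 0, and there is no ∂_3, so H_2 ≅ 0.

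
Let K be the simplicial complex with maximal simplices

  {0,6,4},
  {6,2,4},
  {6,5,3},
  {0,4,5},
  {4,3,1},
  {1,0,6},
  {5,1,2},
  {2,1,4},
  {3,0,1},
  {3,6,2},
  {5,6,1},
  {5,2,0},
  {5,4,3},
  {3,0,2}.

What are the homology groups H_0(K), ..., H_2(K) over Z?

Order the vertices as 0 < 1 < 2 < 3 < 4 < 5 < 6. Listing each simplex with vertices in this order, K has dimension 2 with simplices:

  0-simplices (7): [0], [1], [2], [3], [4], [5], [6]
  1-simplices (21): [0,1], [0,2], [0,3], [0,4], [0,5], [0,6], [1,2], [1,3], [1,4], [1,5], [1,6], [2,3], [2,4], [2,5], [2,6], [3,4], [3,5], [3,6], [4,5], [4,6], [5,6]
  2-simplices (14): [0,1,3], [0,1,6], [0,2,3], [0,2,5], [0,4,5], [0,4,6], [1,2,4], [1,2,5], [1,3,4], [1,5,6], [2,3,6], [2,4,6], [3,4,5], [3,5,6]

so the chain groups are C_0 ≅ Z^7, C_1 ≅ Z^21, C_2 ≅ Z^14.

Boundary ∂_1: C_1 → C_0 maps an edge to its endpoints' difference, ∂[p,q] = q − p.
The 7×21 boundary matrix has rank 6 and Smith normal form diag(1,1,1,1,1,1).

∂_2: C_2 → C_1 maps a triangle to the signed sum of its edges. For instance
  ∂[3,4,5] = [4,5] − [3,5] + [3,4],
  ∂[0,1,3] = [1,3] − [0,3] + [0,1].
This gives a 21×14 integer matrix of rank 13; reducing to Smith normal form yields diagonal entries (1,1,1,1,1,1,1,1,1,1,1,1,1).

From H_k ≅ ker(∂_k) / im(∂_{k+1}) we obtain:

  H_0: rank C_0 − rank ∂_1 = 7 − 6 = 1, and the invariant factors of ∂_1 are all 1, so H_0 ≅ Z.
  H_1: rank ker ∂_1 − rank ∂_2 = (21 − 6) − 13 = 2, and the invariant factors of ∂_2 are all 1, so H_1 ≅ Z^2.
  H_2: rank ker ∂_2 − rank ∂_3 = (14 − 13) − 0 = 1, and there is no ∂_3, so H_2 ≅ Z.

(K is a triangulation of the torus T^2.)

H_0 ≅ Z,  H_1 ≅ Z^2,  H_2 ≅ Z.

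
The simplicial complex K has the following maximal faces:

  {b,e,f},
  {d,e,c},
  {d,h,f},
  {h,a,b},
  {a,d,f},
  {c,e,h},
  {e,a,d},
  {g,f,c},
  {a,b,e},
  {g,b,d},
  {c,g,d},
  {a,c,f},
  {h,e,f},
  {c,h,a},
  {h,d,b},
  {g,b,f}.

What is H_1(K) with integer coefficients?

H_1 ≅ Z^2.

Order the vertices as a < b < c < d < e < f < g < h. Listing each simplex with vertices in this order, K has dimension 2 with simplices:

  0-simplices (8): a, b, c, d, e, f, g, h
  1-simplices (24): ab, ac, ad, ae, af, ah, bd, be, bf, bg, bh, cd, ce, cf, cg, ch, de, df, dg, dh, ef, eh, fg, fh
  2-simplices (16): abe, abh, acf, ach, ade, adf, bdg, bdh, bef, bfg, cde, cdg, ceh, cfg, dfh, efh

so the chain groups are C_0 ≅ Z^8, C_1 ≅ Z^24, C_2 ≅ Z^16.

The boundary map ∂_1: C_1 → C_0 sends each edge [p,q] (with p < q) to q − p.
The resulting 8×24 matrix has rank 7, and its Smith normal form has invariant factors (1,1,1,1,1,1,1).

Boundary ∂_2: C_2 → C_1 acts by ∂[p,q,r] = [q,r] − [p,r] + [p,q]. For instance
  ∂abh = bh − ah + ab,
  ∂dfh = fh − dh + df.
As a 24×16 matrix over Z this has rank 15, with invariant factors (1,1,1,1,1,1,1,1,1,1,1,1,1,1,1).

From H_k ≅ ker(∂_k) / im(∂_{k+1}) we obtain:

  H_1: rank ker ∂_1 − rank ∂_2 = (24 − 7) − 15 = 2, and the invariant factors of ∂_2 are all 1, so H_1 ≅ Z^2.

(K is a triangulation of the torus T^2.)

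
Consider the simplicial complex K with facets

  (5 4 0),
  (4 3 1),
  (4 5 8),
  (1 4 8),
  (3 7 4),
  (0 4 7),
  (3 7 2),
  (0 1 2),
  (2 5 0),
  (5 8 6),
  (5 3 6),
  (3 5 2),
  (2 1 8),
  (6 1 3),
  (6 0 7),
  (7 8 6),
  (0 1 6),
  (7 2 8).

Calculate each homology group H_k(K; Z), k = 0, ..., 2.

Take the total order 0 < 1 < 2 < 3 < 4 < 5 < 6 < 7 < 8 on the vertex set. Then K (dimension 2) consists of the simplices:

  0-simplices (9): [0], [1], [2], [3], [4], [5], [6], [7], [8]
  1-simplices (27): (27 of them)
  2-simplices (18): [0,1,2], [0,1,6], [0,2,5], [0,4,5], [0,4,7], [0,6,7], [1,2,8], [1,3,4], [1,3,6], [1,4,8], [2,3,5], [2,3,7], [2,7,8], [3,4,7], [3,5,6], [4,5,8], [5,6,8], [6,7,8]

giving chain groups C_0 ≅ Z^9, C_1 ≅ Z^27, C_2 ≅ Z^18.

Boundary ∂_1: C_1 → C_0 is given by ∂[p,q] = [q] − [p]. For instance
  ∂[4,7] = [7] − [4].
This gives a 9×27 integer matrix of rank 8; reducing to Smith normal form yields diagonal entries (1,1,1,1,1,1,1,1).

The boundary map ∂_2: C_2 → C_1 acts by ∂[p,q,r] = [q,r] − [p,r] + [p,q]. For instance
  ∂[3,5,6] = [5,6] − [3,6] + [3,5],
  ∂[0,1,6] = [1,6] − [0,6] + [0,1].
This gives a 27×18 integer matrix of rank 17; reducing to Smith normal form yields diagonal entries (1,1,1,1,1,1,1,1,1,1,1,1,1,1,1,1,1).

Computing H_k = (kernel of ∂_k) / (image of ∂_{k+1}):

  H_0: rank C_0 − rank ∂_1 = 9 − 8 = 1, and the invariant factors of ∂_1 are all 1, so H_0 = Z.
  H_1: rank ker ∂_1 − rank ∂_2 = (27 − 8) − 17 = 2, and the invariant factors of ∂_2 are all 1, so H_1 = Z^2.
  H_2: rank ker ∂_2 − rank ∂_3 = (18 − 17) − 0 = 1, and there is no ∂_3, so H_2 = Z.

H_0 ≅ Z,  H_1 ≅ Z^2,  H_2 ≅ Z.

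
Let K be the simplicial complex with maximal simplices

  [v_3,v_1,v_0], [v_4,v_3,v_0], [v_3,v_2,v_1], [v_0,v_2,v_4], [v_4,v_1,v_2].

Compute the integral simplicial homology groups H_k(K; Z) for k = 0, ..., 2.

Take the total order v_0 < v_1 < v_2 < v_3 < v_4 on the vertex set. Then K (dimension 2) consists of the simplices:

  0-simplices (5): [v_0], [v_1], [v_2], [v_3], [v_4]
  1-simplices (10): [v_0,v_1], [v_0,v_2], [v_0,v_3], [v_0,v_4], [v_1,v_2], [v_1,v_3], [v_1,v_4], [v_2,v_3], [v_2,v_4], [v_3,v_4]
  2-simplices (5): [v_0,v_1,v_3], [v_0,v_2,v_4], [v_0,v_3,v_4], [v_1,v_2,v_3], [v_1,v_2,v_4]

so the chain groups are C_0 ≅ Z^5, C_1 ≅ Z^10, C_2 ≅ Z^5.

The boundary map ∂_1: C_1 → C_0 sends each edge [p,q] (with p < q) to q − p. For instance
  ∂[v_1,v_4] = [v_4] − [v_1].
The resulting 5×10 matrix has rank 4, and its Smith normal form has invariant factors (1,1,1,1).

The boundary map ∂_2: C_2 → C_1 maps a triangle to the signed sum of its edges. For instance
  ∂[v_0,v_2,v_4] = [v_2,v_4] − [v_0,v_4] + [v_0,v_2],
  ∂[v_1,v_2,v_4] = [v_2,v_4] − [v_1,v_4] + [v_1,v_2].
As a 10×5 matrix over Z this has rank 5, with invariant factors (1,1,1,1,1).

Now H_k = ker ∂_k / im ∂_{k+1}, so:

  H_0: rank C_0 − rank ∂_1 = 5 − 4 = 1, and the invariant factors of ∂_1 are all 1, so H_0 ≅ Z.
  H_1: rank ker ∂_1 − rank ∂_2 = (10 − 4) − 5 = 1, and the invariant factors of ∂_2 are all 1, so H_1 ≅ Z.
  H_2: rank ker ∂_2 − rank ∂_3 = (5 − 5) − 0 = 0, and there is no ∂_3, so H_2 ≅ 0.

H_0 ≅ Z,  H_1 ≅ Z,  H_2 = 0.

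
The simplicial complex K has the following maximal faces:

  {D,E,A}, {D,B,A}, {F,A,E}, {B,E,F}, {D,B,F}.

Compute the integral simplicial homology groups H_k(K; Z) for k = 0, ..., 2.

K has 5 vertices, 10 edges, 5 triangles.
rank ∂_0 = 0, rank ∂_1 = 4 ⇒ b_0 = 5 − 0 − 4 = 1; all invariant factors of ∂_1 are 1 so no torsion. So H_0 ≅ Z.
rank ∂_1 = 4, rank ∂_2 = 5 ⇒ b_1 = 10 − 4 − 5 = 1; all invariant factors of ∂_2 are 1 so no torsion. So H_1 ≅ Z.
rank ∂_2 = 5, rank ∂_3 = 0 ⇒ b_2 = 5 − 5 − 0 = 0. So H_2 ≅ 0.

H_0 = Z,  H_1 = Z,  H_2 = 0.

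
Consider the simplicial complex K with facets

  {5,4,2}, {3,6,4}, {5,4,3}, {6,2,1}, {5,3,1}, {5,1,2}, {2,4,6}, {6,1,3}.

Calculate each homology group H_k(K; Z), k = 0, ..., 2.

H_0 = Z,  H_1 = 0,  H_2 = Z.

K has 6 vertices, 12 edges, 8 triangles.
rank ∂_0 = 0, rank ∂_1 = 5 ⇒ b_0 = 6 − 0 − 5 = 1; all invariant factors of ∂_1 are 1 so no torsion. So H_0 = Z.
rank ∂_1 = 5, rank ∂_2 = 7 ⇒ b_1 = 12 − 5 − 7 = 0; all invariant factors of ∂_2 are 1 so no torsion. So H_1 = 0.
rank ∂_2 = 7, rank ∂_3 = 0 ⇒ b_2 = 8 − 7 − 0 = 1. So H_2 = Z.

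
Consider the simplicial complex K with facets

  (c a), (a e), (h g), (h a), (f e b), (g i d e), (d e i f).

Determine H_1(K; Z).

H_1 ≅ Z.

Take the total order a < b < c < d < e < f < g < h < i on the vertex set. Then K (dimension 3) consists of the simplices:

  0-simplices (9): a, b, c, d, e, f, g, h, i
  1-simplices (15): ac, ae, ah, be, bf, de, df, dg, di, ef, eg, ei, fi, gh, gi
  2-simplices (8): bef, def, deg, dei, dfi, dgi, efi, egi
  3-simplices (2): defi, degi

so the chain groups are C_0 ≅ Z^9, C_1 ≅ Z^15, C_2 ≅ Z^8, C_3 ≅ Z^2.

∂_1: C_1 → C_0 is given by ∂[p,q] = [q] − [p].
The resulting 9×15 matrix has rank 8, and its Smith normal form has invariant factors (1,1,1,1,1,1,1,1).

∂_2: C_2 → C_1 sends each 2-simplex [p,q,r] to [q,r] − [p,r] + [p,q]. For instance
  ∂bef = ef − bf + be,
  ∂egi = gi − ei + eg.
This gives a 15×8 integer matrix of rank 6; reducing to Smith normal form yields diagonal entries (1,1,1,1,1,1).

Boundary ∂_3: C_3 → C_2 sends each 3-simplex σ to the alternating sum Σ_i (−1)^i (σ with its i-th vertex removed). For instance
  ∂defi = efi − dfi + dei − def,
  ∂degi = egi − dgi + dei − deg.
This gives a 8×2 integer matrix of rank 2; reducing to Smith normal form yields diagonal entries (1,1).

From H_k ≅ ker(∂_k) / im(∂_{k+1}) we obtain:

  H_1: rank ker ∂_1 − rank ∂_2 = (15 − 8) − 6 = 1, and the invariant factors of ∂_2 are all 1, so H_1 ≅ Z.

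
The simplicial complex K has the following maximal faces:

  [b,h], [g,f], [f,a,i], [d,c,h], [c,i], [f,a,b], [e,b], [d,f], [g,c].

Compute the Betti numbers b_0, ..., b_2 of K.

Order the vertices as a < b < c < d < e < f < g < h < i. Listing each simplex with vertices in this order, K has dimension 2 with simplices:

  0-simplices (9): a, b, c, d, e, f, g, h, i
  1-simplices (14): ab, af, ai, be, bf, bh, cd, cg, ch, ci, df, dh, fg, fi
  2-simplices (3): abf, afi, cdh

giving chain groups C_0 ≅ Z^9, C_1 ≅ Z^14, C_2 ≅ Z^3.

Boundary ∂_1: C_1 → C_0 is given by ∂[p,q] = [q] − [p].
The 9×14 boundary matrix has rank 8 and Smith normal form diag(1,1,1,1,1,1,1,1).

The boundary map ∂_2: C_2 → C_1 sends each 2-simplex [p,q,r] to [q,r] − [p,r] + [p,q]. For instance
  ∂afi = fi − ai + af,
  ∂cdh = dh − ch + cd.
This gives a 14×3 integer matrix of rank 3; reducing to Smith normal form yields diagonal entries (1,1,1).

Reading off H_k = ker ∂_k / im ∂_{k+1}:

  H_0: rank C_0 − rank ∂_1 = 9 − 8 = 1, and the invariant factors of ∂_1 are all 1, so H_0 ≅ Z.
  H_1: rank ker ∂_1 − rank ∂_2 = (14 − 8) − 3 = 3, and the invariant factors of ∂_2 are all 1, so H_1 ≅ Z^3.
  H_2: rank ker ∂_2 − rank ∂_3 = (3 − 3) − 0 = 0, and there is no ∂_3, so H_2 ≅ 0.

As a check, the Euler characteristic is 9 − 14 + 3 = -2, which agrees with 1 − 3 + 0 = -2.

Hence the Betti numbers are b_0 = 1, b_1 = 3, b_2 = 0.

b_0 = 1, b_1 = 3, b_2 = 0.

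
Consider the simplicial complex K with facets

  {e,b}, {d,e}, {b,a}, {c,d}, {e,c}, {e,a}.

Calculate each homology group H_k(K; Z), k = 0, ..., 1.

K has 5 vertices, 6 edges.
rank ∂_0 = 0, rank ∂_1 = 4 ⇒ b_0 = 5 − 0 − 4 = 1; all invariant factors of ∂_1 are 1 so no torsion. So H_0 ≅ Z.
rank ∂_1 = 4, rank ∂_2 = 0 ⇒ b_1 = 6 − 4 − 0 = 2. So H_1 ≅ Z^2.

H_0 = Z,  H_1 = Z^2.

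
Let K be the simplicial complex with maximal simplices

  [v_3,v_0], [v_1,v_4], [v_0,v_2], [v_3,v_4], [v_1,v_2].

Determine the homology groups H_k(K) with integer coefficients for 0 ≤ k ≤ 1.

H_0 ≅ Z,  H_1 ≅ Z.

Order the vertices as v_0 < v_1 < v_2 < v_3 < v_4. Listing each simplex with vertices in this order, K has dimension 1 with simplices:

  0-simplices (5): [v_0], [v_1], [v_2], [v_3], [v_4]
  1-simplices (5): [v_0,v_2], [v_0,v_3], [v_1,v_2], [v_1,v_4], [v_3,v_4]

Hence C_0 ≅ Z^5, C_1 ≅ Z^5.

The boundary map ∂_1: C_1 → C_0 sends each edge [p,q] (with p < q) to q − p.
This gives a 5×5 integer matrix of rank 4; reducing to Smith normal form yields diagonal entries (1,1,1,1).

Now H_k = ker ∂_k / im ∂_{k+1}, so:

  H_0: rank C_0 − rank ∂_1 = 5 − 4 = 1, and the invariant factors of ∂_1 are all 1, so H_0 = Z.
  H_1: rank ker ∂_1 − rank ∂_2 = (5 − 4) − 0 = 1, and there is no ∂_2, so H_1 = Z.

As a check, the Euler characteristic is 5 − 5 = 0, which agrees with 1 − 1 = 0.
(K is a triangulation of the circle S^1.)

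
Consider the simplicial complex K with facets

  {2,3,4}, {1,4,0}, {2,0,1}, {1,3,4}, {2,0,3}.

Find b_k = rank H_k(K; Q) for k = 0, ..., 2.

b_0 = 1, b_1 = 1, b_2 = 0.

Fix the vertex order 0 < 1 < 2 < 3 < 4 and write every simplex with vertices in increasing order. Then dim K = 2 and the simplices of K are:

  0-simplices (5): [0], [1], [2], [3], [4]
  1-simplices (10): [0,1], [0,2], [0,3], [0,4], [1,2], [1,3], [1,4], [2,3], [2,4], [3,4]
  2-simplices (5): [0,1,2], [0,1,4], [0,2,3], [1,3,4], [2,3,4]

so the chain groups are C_0 ≅ Z^5, C_1 ≅ Z^10, C_2 ≅ Z^5.

Boundary ∂_1: C_1 → C_0 maps an edge to its endpoints' difference, ∂[p,q] = q − p. For instance
  ∂[1,2] = [2] − [1].
This gives a 5×10 integer matrix of rank 4; reducing to Smith normal form yields diagonal entries (1,1,1,1).

∂_2: C_2 → C_1 maps a triangle to the signed sum of its edges. For instance
  ∂[0,1,4] = [1,4] − [0,4] + [0,1],
  ∂[0,2,3] = [2,3] − [0,3] + [0,2].
As a 10×5 matrix over Z this has rank 5, with invariant factors (1,1,1,1,1).

Now H_k = ker ∂_k / im ∂_{k+1}, so:

  H_0: rank C_0 − rank ∂_1 = 5 − 4 = 1, and the invariant factors of ∂_1 are all 1, so H_0 = Z.
  H_1: rank ker ∂_1 − rank ∂_2 = (10 − 4) − 5 = 1, and the invariant factors of ∂_2 are all 1, so H_1 = Z.
  H_2: rank ker ∂_2 − rank ∂_3 = (5 − 5) − 0 = 0, and there is no ∂_3, so H_2 = 0.

Hence the Betti numbers are b_0 = 1, b_1 = 1, b_2 = 0.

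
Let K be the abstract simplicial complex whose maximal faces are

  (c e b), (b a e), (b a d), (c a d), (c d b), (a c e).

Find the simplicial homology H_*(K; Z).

H_0 ≅ Z,  H_1 = 0,  H_2 ≅ Z.

Order the vertices as a < b < c < d < e. Listing each simplex with vertices in this order, K has dimension 2 with simplices:

  0-simplices (5): a, b, c, d, e
  1-simplices (9): ab, ac, ad, ae, bc, bd, be, cd, ce
  2-simplices (6): abd, abe, acd, ace, bcd, bce

giving chain groups C_0 ≅ Z^5, C_1 ≅ Z^9, C_2 ≅ Z^6.

∂_1: C_1 → C_0 is given by ∂[p,q] = [q] − [p].
This gives a 5×9 integer matrix of rank 4; reducing to Smith normal form yields diagonal entries (1,1,1,1).

Boundary ∂_2: C_2 → C_1 maps a triangle to the signed sum of its edges. For instance
  ∂bce = ce − be + bc,
  ∂ace = ce − ae + ac.
The resulting 9×6 matrix has rank 5, and its Smith normal form has invariant factors (1,1,1,1,1).

Computing H_k = (kernel of ∂_k) / (image of ∂_{k+1}):

  H_0: rank C_0 − rank ∂_1 = 5 − 4 = 1, and the invariant factors of ∂_1 are all 1, so H_0 = Z.
  H_1: rank ker ∂_1 − rank ∂_2 = (9 − 4) − 5 = 0, and the invariant factors of ∂_2 are all 1, so H_1 = 0.
  H_2: rank ker ∂_2 − rank ∂_3 = (6 − 5) − 0 = 1, and there is no ∂_3, so H_2 = Z.

As a check, the Euler characteristic is 5 − 9 + 6 = 2, which agrees with 1 − 0 + 1 = 2.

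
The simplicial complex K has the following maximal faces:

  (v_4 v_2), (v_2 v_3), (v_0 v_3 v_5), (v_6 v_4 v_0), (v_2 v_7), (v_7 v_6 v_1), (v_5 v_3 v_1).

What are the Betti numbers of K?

b_0 = 1, b_1 = 3, b_2 = 0.

Take the total order v_0 < v_1 < v_2 < v_3 < v_4 < v_5 < v_6 < v_7 on the vertex set. Then K (dimension 2) consists of the simplices:

  0-simplices (8): [v_0], [v_1], [v_2], [v_3], [v_4], [v_5], [v_6], [v_7]
  1-simplices (14): [v_0,v_3], [v_0,v_4], [v_0,v_5], [v_0,v_6], [v_1,v_3], [v_1,v_5], [v_1,v_6], [v_1,v_7], [v_2,v_3], [v_2,v_4], [v_2,v_7], [v_3,v_5], [v_4,v_6], [v_6,v_7]
  2-simplices (4): [v_0,v_3,v_5], [v_0,v_4,v_6], [v_1,v_3,v_5], [v_1,v_6,v_7]

Hence C_0 ≅ Z^8, C_1 ≅ Z^14, C_2 ≅ Z^4.

Boundary ∂_1: C_1 → C_0 is given by ∂[p,q] = [q] − [p].
The 8×14 boundary matrix has rank 7 and Smith normal form diag(1,1,1,1,1,1,1).

∂_2: C_2 → C_1 acts by ∂[p,q,r] = [q,r] − [p,r] + [p,q]. For instance
  ∂[v_1,v_6,v_7] = [v_6,v_7] − [v_1,v_7] + [v_1,v_6],
  ∂[v_0,v_3,v_5] = [v_3,v_5] − [v_0,v_5] + [v_0,v_3].
This gives a 14×4 integer matrix of rank 4; reducing to Smith normal form yields diagonal entries (1,1,1,1).

Computing H_k = (kernel of ∂_k) / (image of ∂_{k+1}):

  H_0: rank C_0 − rank ∂_1 = 8 − 7 = 1, and the invariant factors of ∂_1 are all 1, so H_0 ≅ Z.
  H_1: rank ker ∂_1 − rank ∂_2 = (14 − 7) − 4 = 3, and the invariant factors of ∂_2 are all 1, so H_1 ≅ Z^3.
  H_2: rank ker ∂_2 − rank ∂_3 = (4 − 4) − 0 = 0, and there is no ∂_3, so H_2 ≅ 0.

As a check, the Euler characteristic is 8 − 14 + 4 = -2, which agrees with 1 − 3 + 0 = -2.

Hence the Betti numbers are b_0 = 1, b_1 = 3, b_2 = 0.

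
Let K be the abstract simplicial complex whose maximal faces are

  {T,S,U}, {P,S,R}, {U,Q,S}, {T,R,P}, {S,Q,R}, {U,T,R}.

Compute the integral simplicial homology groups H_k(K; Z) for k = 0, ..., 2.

K has 6 vertices, 12 edges, 6 triangles.
rank ∂_0 = 0, rank ∂_1 = 5 ⇒ b_0 = 6 − 0 − 5 = 1; all invariant factors of ∂_1 are 1 so no torsion. So H_0 = Z.
rank ∂_1 = 5, rank ∂_2 = 6 ⇒ b_1 = 12 − 5 − 6 = 1; all invariant factors of ∂_2 are 1 so no torsion. So H_1 = Z.
rank ∂_2 = 6, rank ∂_3 = 0 ⇒ b_2 = 6 − 6 − 0 = 0. So H_2 = 0.

H_0 = Z,  H_1 = Z,  H_2 = 0.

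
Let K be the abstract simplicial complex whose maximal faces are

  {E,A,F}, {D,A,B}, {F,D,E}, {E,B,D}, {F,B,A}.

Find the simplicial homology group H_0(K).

Take the total order A < B < D < E < F on the vertex set. Then K (dimension 2) consists of the simplices:

  0-simplices (5): A, B, D, E, F
  1-simplices (10): AB, AD, AE, AF, BD, BE, BF, DE, DF, EF
  2-simplices (5): ABD, ABF, AEF, BDE, DEF

Hence C_0 ≅ Z^5, C_1 ≅ Z^10, C_2 ≅ Z^5.

∂_1: C_1 → C_0 is given by ∂[p,q] = [q] − [p]. For instance
  ∂BE = E − B.
The 5×10 boundary matrix has rank 4 and Smith normal form diag(1,1,1,1).

Boundary ∂_2: C_2 → C_1 maps a triangle to the signed sum of its edges. For instance
  ∂ABD = BD − AD + AB,
  ∂ABF = BF − AF + AB.
The resulting 10×5 matrix has rank 5, and its Smith normal form has invariant factors (1,1,1,1,1).

Reading off H_k = ker ∂_k / im ∂_{k+1}:

  H_0: rank C_0 − rank ∂_1 = 5 − 4 = 1, and the invariant factors of ∂_1 are all 1, so H_0 ≅ Z.

H_0 = Z.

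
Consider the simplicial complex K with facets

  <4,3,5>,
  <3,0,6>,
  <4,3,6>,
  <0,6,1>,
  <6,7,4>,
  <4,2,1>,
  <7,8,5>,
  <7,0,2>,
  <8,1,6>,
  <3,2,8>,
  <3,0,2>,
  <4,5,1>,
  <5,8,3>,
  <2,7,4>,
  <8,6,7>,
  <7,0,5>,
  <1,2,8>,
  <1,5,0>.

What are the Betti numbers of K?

Fix the vertex order 0 < 1 < 2 < 3 < 4 < 5 < 6 < 7 < 8 and write every simplex with vertices in increasing order. Then dim K = 2 and the simplices of K are:

  0-simplices (9): [0], [1], [2], [3], [4], [5], [6], [7], [8]
  1-simplices (27): (27 of them)
  2-simplices (18): [0,1,5], [0,1,6], [0,2,3], [0,2,7], [0,3,6], [0,5,7], [1,2,4], [1,2,8], [1,4,5], [1,6,8], [2,3,8], [2,4,7], [3,4,5], [3,4,6], [3,5,8], [4,6,7], [5,7,8], [6,7,8]

so the chain groups are C_0 ≅ Z^9, C_1 ≅ Z^27, C_2 ≅ Z^18.

∂_1: C_1 → C_0 sends each edge [p,q] (with p < q) to q − p. For instance
  ∂[0,3] = [3] − [0].
This gives a 9×27 integer matrix of rank 8; reducing to Smith normal form yields diagonal entries (1,1,1,1,1,1,1,1).

∂_2: C_2 → C_1 sends each 2-simplex [p,q,r] to [q,r] − [p,r] + [p,q]. For instance
  ∂[1,2,4] = [2,4] − [1,4] + [1,2],
  ∂[0,2,3] = [2,3] − [0,3] + [0,2].
This gives a 27×18 integer matrix of rank 17; reducing to Smith normal form yields diagonal entries (1,1,1,1,1,1,1,1,1,1,1,1,1,1,1,1,1).

Reading off H_k = ker ∂_k / im ∂_{k+1}:

  H_0: rank C_0 − rank ∂_1 = 9 − 8 = 1, and the invariant factors of ∂_1 are all 1, so H_0 = Z.
  H_1: rank ker ∂_1 − rank ∂_2 = (27 − 8) − 17 = 2, and the invariant factors of ∂_2 are all 1, so H_1 = Z^2.
  H_2: rank ker ∂_2 − rank ∂_3 = (18 − 17) − 0 = 1, and there is no ∂_3, so H_2 = Z.

Hence the Betti numbers are b_0 = 1, b_1 = 2, b_2 = 1.

b_0 = 1, b_1 = 2, b_2 = 1.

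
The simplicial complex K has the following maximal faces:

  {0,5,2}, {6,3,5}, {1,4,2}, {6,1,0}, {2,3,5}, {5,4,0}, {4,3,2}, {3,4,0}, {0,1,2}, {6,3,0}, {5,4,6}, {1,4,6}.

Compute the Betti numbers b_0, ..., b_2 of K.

b_0 = 1, b_1 = 0, b_2 = 0.

Take the total order 0 < 1 < 2 < 3 < 4 < 5 < 6 on the vertex set. Then K (dimension 2) consists of the simplices:

  0-simplices (7): [0], [1], [2], [3], [4], [5], [6]
  1-simplices (18): [0,1], [0,2], [0,3], [0,4], [0,5], [0,6], [1,2], [1,4], [1,6], [2,3], [2,4], [2,5], [3,4], [3,5], [3,6], [4,5], [4,6], [5,6]
  2-simplices (12): [0,1,2], [0,1,6], [0,2,5], [0,3,4], [0,3,6], [0,4,5], [1,2,4], [1,4,6], [2,3,4], [2,3,5], [3,5,6], [4,5,6]

so the chain groups are C_0 ≅ Z^7, C_1 ≅ Z^18, C_2 ≅ Z^12.

Boundary ∂_1: C_1 → C_0 sends each edge [p,q] (with p < q) to q − p. For instance
  ∂[2,4] = [4] − [2].
The resulting 7×18 matrix has rank 6, and its Smith normal form has invariant factors (1,1,1,1,1,1).

The boundary map ∂_2: C_2 → C_1 acts by ∂[p,q,r] = [q,r] − [p,r] + [p,q]. For instance
  ∂[2,3,5] = [3,5] − [2,5] + [2,3],
  ∂[0,3,6] = [3,6] − [0,6] + [0,3].
As a 18×12 matrix over Z this has rank 12, with invariant factors (1,1,1,1,1,1,1,1,1,1,1,2).

Computing H_k = (kernel of ∂_k) / (image of ∂_{k+1}):

  H_0: rank C_0 − rank ∂_1 = 7 − 6 = 1, and the invariant factors of ∂_1 are all 1, so H_0 ≅ Z.
  H_1: rank ker ∂_1 − rank ∂_2 = (18 − 6) − 12 = 0, and ∂_2 has invariant factor 2 > 1, so H_1 ≅ Z_2.
  H_2: rank ker ∂_2 − rank ∂_3 = (12 − 12) − 0 = 0, and there is no ∂_3, so H_2 ≅ 0.

(K is a triangulation of the real projective plane RP^2.)

Hence the Betti numbers are b_0 = 1, b_1 = 0, b_2 = 0.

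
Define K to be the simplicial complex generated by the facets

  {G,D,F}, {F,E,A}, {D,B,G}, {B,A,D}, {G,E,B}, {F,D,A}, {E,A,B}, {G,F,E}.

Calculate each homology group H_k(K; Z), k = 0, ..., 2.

K has 6 vertices, 12 edges, 8 triangles.
rank ∂_0 = 0, rank ∂_1 = 5 ⇒ b_0 = 6 − 0 − 5 = 1; all invariant factors of ∂_1 are 1 so no torsion. So H_0 = Z.
rank ∂_1 = 5, rank ∂_2 = 7 ⇒ b_1 = 12 − 5 − 7 = 0; all invariant factors of ∂_2 are 1 so no torsion. So H_1 = 0.
rank ∂_2 = 7, rank ∂_3 = 0 ⇒ b_2 = 8 − 7 − 0 = 1. So H_2 = Z.

H_0 = Z,  H_1 = 0,  H_2 = Z.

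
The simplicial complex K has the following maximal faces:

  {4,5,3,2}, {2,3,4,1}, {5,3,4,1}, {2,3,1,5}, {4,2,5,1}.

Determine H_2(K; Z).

H_2 = 0.

Fix the vertex order 1 < 2 < 3 < 4 < 5 and write every simplex with vertices in increasing order. Then dim K = 3 and the simplices of K are:

  0-simplices (5): [1], [2], [3], [4], [5]
  1-simplices (10): [1,2], [1,3], [1,4], [1,5], [2,3], [2,4], [2,5], [3,4], [3,5], [4,5]
  2-simplices (10): [1,2,3], [1,2,4], [1,2,5], [1,3,4], [1,3,5], [1,4,5], [2,3,4], [2,3,5], [2,4,5], [3,4,5]
  3-simplices (5): [1,2,3,4], [1,2,3,5], [1,2,4,5], [1,3,4,5], [2,3,4,5]

giving chain groups C_0 ≅ Z^5, C_1 ≅ Z^10, C_2 ≅ Z^10, C_3 ≅ Z^5.

Boundary ∂_1: C_1 → C_0 maps an edge to its endpoints' difference, ∂[p,q] = q − p.
This gives a 5×10 integer matrix of rank 4; reducing to Smith normal form yields diagonal entries (1,1,1,1).

The boundary map ∂_2: C_2 → C_1 acts by ∂[p,q,r] = [q,r] − [p,r] + [p,q]. For instance
  ∂[1,3,4] = [3,4] − [1,4] + [1,3],
  ∂[3,4,5] = [4,5] − [3,5] + [3,4].
The 10×10 boundary matrix has rank 6 and Smith normal form diag(1,1,1,1,1,1).

∂_3: C_3 → C_2 sends each 3-simplex σ to the alternating sum Σ_i (−1)^i (σ with its i-th vertex removed). For instance
  ∂[1,3,4,5] = [3,4,5] − [1,4,5] + [1,3,5] − [1,3,4],
  ∂[1,2,3,5] = [2,3,5] − [1,3,5] + [1,2,5] − [1,2,3].
The 10×5 boundary matrix has rank 4 and Smith normal form diag(1,1,1,1).

Now H_k = ker ∂_k / im ∂_{k+1}, so:

  H_2: rank ker ∂_2 − rank ∂_3 = (10 − 6) − 4 = 0, and the invariant factors of ∂_3 are all 1, so H_2 ≅ 0.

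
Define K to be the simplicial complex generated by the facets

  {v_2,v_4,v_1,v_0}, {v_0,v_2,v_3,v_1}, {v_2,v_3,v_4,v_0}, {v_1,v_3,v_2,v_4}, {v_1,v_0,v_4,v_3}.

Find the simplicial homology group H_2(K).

We work with the vertex ordering v_0 < v_1 < v_2 < v_3 < v_4. The simplices of K, each written with vertices in increasing order, are:

  0-simplices (5): [v_0], [v_1], [v_2], [v_3], [v_4]
  1-simplices (10): [v_0,v_1], [v_0,v_2], [v_0,v_3], [v_0,v_4], [v_1,v_2], [v_1,v_3], [v_1,v_4], [v_2,v_3], [v_2,v_4], [v_3,v_4]
  2-simplices (10): [v_0,v_1,v_2], [v_0,v_1,v_3], [v_0,v_1,v_4], [v_0,v_2,v_3], [v_0,v_2,v_4], [v_0,v_3,v_4], [v_1,v_2,v_3], [v_1,v_2,v_4], [v_1,v_3,v_4], [v_2,v_3,v_4]
  3-simplices (5): [v_0,v_1,v_2,v_3], [v_0,v_1,v_2,v_4], [v_0,v_1,v_3,v_4], [v_0,v_2,v_3,v_4], [v_1,v_2,v_3,v_4]

so the chain groups are C_0 ≅ Z^5, C_1 ≅ Z^10, C_2 ≅ Z^10, C_3 ≅ Z^5.

Boundary ∂_1: C_1 → C_0 sends each edge [p,q] (with p < q) to q − p.
The 5×10 boundary matrix has rank 4 and Smith normal form diag(1,1,1,1).

The boundary map ∂_2: C_2 → C_1 sends each 2-simplex [p,q,r] to [q,r] − [p,r] + [p,q]. For instance
  ∂[v_1,v_2,v_3] = [v_2,v_3] − [v_1,v_3] + [v_1,v_2],
  ∂[v_2,v_3,v_4] = [v_3,v_4] − [v_2,v_4] + [v_2,v_3].
As a 10×10 matrix over Z this has rank 6, with invariant factors (1,1,1,1,1,1).

∂_3: C_3 → C_2 sends each 3-simplex σ to the alternating sum Σ_i (−1)^i (σ with its i-th vertex removed). For instance
  ∂[v_0,v_2,v_3,v_4] = [v_2,v_3,v_4] − [v_0,v_3,v_4] + [v_0,v_2,v_4] − [v_0,v_2,v_3],
  ∂[v_0,v_1,v_2,v_4] = [v_1,v_2,v_4] − [v_0,v_2,v_4] + [v_0,v_1,v_4] − [v_0,v_1,v_2].
This gives a 10×5 integer matrix of rank 4; reducing to Smith normal form yields diagonal entries (1,1,1,1).

Computing H_k = (kernel of ∂_k) / (image of ∂_{k+1}):

  H_2: rank ker ∂_2 − rank ∂_3 = (10 − 6) − 4 = 0, and the invariant factors of ∂_3 are all 1, so H_2 = 0.

(K is a triangulation of the 3-sphere S^3.)

H_2 ≅ 0.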